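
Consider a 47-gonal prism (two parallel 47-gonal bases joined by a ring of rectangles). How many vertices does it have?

94

A prism on an n-gon has two n-gon bases and n rectangular sides: V = 2·47 = 94, E = 3·47 = 141, F = 47 + 2 = 49.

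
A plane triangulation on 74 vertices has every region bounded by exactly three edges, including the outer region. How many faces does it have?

In a plane triangulation 3F = 2E and V − E + F = 2, so F = 2V − 4 = 2·74 − 4 = 144.

144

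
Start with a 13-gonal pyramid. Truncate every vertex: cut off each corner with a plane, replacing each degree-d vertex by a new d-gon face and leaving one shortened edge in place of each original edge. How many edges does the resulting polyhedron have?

78

The base solid has V = 14, E = 26, F = 14.
Truncation replaces each original edge-end by a new vertex, so V′ = 2E = 52.
Each original edge survives, and each old vertex of degree d contributes d new edges; summing degrees gives Σd = 2E, so E′ = E + 2E = 3E = 78.
Each original face survives and each original vertex becomes one new face: F′ = F + V = 28.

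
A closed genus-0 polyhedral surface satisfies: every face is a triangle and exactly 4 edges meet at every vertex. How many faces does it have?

Each face has 3 edges and each edge borders two faces, so 2E = 3F.
Each vertex has degree 4, so 4V = 2E and hence V = 3F/4.
Euler: V − E + F = 2 ⇒ (3F/4) − (3F/2) + F = 2.
Multiply by 8: (6 − 12 + 8)F = 16, i.e. 2F = 16.
So F = 8, E = 3·8/2 = 12, V = 3·8/4 = 6.

8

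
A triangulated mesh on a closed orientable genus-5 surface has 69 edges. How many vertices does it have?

χ = 2 − 2·5 = -8, and every face is a triangle so 3F = 2E.
F = 2E/3 = 46. Then V = -8 + E − F = -8 + 69 − 46 = 15.

15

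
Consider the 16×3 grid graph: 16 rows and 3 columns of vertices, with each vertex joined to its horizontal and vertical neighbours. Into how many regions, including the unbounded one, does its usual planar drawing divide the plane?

31

The grid has V = 16·3 = 48 vertices and E = 16·2 + 3·15 = 77 edges.
F = 2 − V + E = 2 − 48 + 77 = 31.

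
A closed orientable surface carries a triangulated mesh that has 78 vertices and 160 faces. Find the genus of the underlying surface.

2

Every face is a triangle, so 2E = 3·160 = 480, giving E = 240.
χ = V − E + F = 78 − 240 + 160 = -2.
For a closed orientable surface χ = 2 − 2g, so g = (2 − (-2))/2 = 2.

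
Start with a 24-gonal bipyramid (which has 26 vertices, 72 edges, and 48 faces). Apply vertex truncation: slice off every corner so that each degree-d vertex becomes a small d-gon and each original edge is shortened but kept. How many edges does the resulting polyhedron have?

Truncation replaces each original edge-end by a new vertex, so V′ = 2E = 144.
Each original edge survives, and each old vertex of degree d contributes d new edges; summing degrees gives Σd = 2E, so E′ = E + 2E = 3E = 216.
Each original face survives and each original vertex becomes one new face: F′ = F + V = 74.

216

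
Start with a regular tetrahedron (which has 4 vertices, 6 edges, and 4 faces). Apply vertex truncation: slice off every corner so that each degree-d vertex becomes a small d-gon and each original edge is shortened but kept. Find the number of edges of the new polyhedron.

Truncation replaces each original edge-end by a new vertex, so V′ = 2E = 12.
Each original edge survives, and each old vertex of degree d contributes d new edges; summing degrees gives Σd = 2E, so E′ = E + 2E = 3E = 18.
Each original face survives and each original vertex becomes one new face: F′ = F + V = 8.

18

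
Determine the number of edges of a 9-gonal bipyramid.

27

A bipyramid over an n-gon has 2n triangular faces and n + 2 vertices: V = 9 + 2 = 11, E = 3·9 = 27, F = 2·9 = 18.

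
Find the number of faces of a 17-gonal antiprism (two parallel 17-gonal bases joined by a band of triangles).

36

An antiprism on an n-gon has two n-gon caps and 2n triangles: V = 2·17 = 34, E = 4·17 = 68, F = 2·17 + 2 = 36.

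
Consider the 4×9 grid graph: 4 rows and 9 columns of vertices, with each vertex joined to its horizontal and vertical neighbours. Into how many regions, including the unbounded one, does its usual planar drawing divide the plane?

The grid has V = 4·9 = 36 vertices and E = 4·8 + 9·3 = 59 edges.
F = 2 − V + E = 2 − 36 + 59 = 25.

25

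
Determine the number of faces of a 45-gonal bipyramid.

90

A bipyramid over an n-gon has 2n triangular faces and n + 2 vertices: V = 45 + 2 = 47, E = 3·45 = 135, F = 2·45 = 90.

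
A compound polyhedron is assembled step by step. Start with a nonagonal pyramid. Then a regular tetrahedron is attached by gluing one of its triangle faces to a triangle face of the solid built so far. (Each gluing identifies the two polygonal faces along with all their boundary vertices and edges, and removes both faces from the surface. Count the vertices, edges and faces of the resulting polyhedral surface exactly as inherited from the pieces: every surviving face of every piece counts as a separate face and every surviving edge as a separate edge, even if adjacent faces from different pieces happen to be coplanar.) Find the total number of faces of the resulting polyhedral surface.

12

A nonagonal pyramid: V=10, E=18, F=10.
Attach a regular tetrahedron (V=4, E=6, F=4) along a 3-gon: merge 3 vertices and 3 edges, delete both glued faces → V=11, E=21, F=12.
Check: V − E + F = 11 − 21 + 12 = 2.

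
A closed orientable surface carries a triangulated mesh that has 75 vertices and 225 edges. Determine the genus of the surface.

1

Every face is a triangle and each edge borders two faces, so 3F = 2·225, giving F = 150.
χ = V − E + F = 75 − 225 + 150 = 0.
For a closed orientable surface χ = 2 − 2g, so g = (2 − (0))/2 = 1.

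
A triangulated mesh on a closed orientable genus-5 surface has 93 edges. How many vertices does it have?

χ = 2 − 2·5 = -8, and every face is a triangle so 3F = 2E.
F = 2E/3 = 62. Then V = -8 + E − F = -8 + 93 − 62 = 23.

23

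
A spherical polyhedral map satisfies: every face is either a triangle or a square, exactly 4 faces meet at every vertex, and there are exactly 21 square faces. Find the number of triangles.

8

Let x be the number of triangles; then F = 21 + x.
Edge–face incidences: 2E = 4·21 + 3·x = 84 + 3x.
Every vertex has degree 4, so 4V = 2E.
Euler: V − E + F = 2 ⇒ (2E)/4 − E + (21 + x) = 2.
Multiply by 8: 2·(2E) − 4·(2E) + 8·(21 + x) = 16, i.e. 168 + 8x − 2·(84 + 3x) = 16.
Collecting terms: 2x = 16, so x = 8.
Then 2E = 84 + 3·8 = 108, so E = 54, V = 2E/4 = 27, F = 21 + 8 = 29.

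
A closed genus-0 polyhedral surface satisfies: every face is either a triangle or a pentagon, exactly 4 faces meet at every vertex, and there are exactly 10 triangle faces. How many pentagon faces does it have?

2

Let x be the number of pentagons; then F = 10 + x.
Edge–face incidences: 2E = 3·10 + 5·x = 30 + 5x.
Every vertex has degree 4, so 4V = 2E.
Euler: V − E + F = 2 ⇒ (2E)/4 − E + (10 + x) = 2.
Multiply by 8: 2·(2E) − 4·(2E) + 8·(10 + x) = 16, i.e. 80 + 8x − 2·(30 + 5x) = 16.
Collecting terms: −2x + 20 = 16, so −2x = −4, so x = 2.
Then 2E = 30 + 5·2 = 40, so E = 20, V = 2E/4 = 10, F = 10 + 2 = 12.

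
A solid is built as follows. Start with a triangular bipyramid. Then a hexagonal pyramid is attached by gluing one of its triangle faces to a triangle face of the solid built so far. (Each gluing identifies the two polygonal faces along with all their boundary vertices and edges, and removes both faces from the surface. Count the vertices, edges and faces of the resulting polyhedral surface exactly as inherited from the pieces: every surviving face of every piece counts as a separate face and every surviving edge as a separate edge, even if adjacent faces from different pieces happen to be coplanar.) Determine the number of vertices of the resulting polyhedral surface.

9

A triangular bipyramid: V=5, E=9, F=6.
Attach a hexagonal pyramid (V=7, E=12, F=7) along a 3-gon: merge 3 vertices and 3 edges, delete both glued faces → V=9, E=18, F=11.
Check: V − E + F = 9 − 18 + 11 = 2.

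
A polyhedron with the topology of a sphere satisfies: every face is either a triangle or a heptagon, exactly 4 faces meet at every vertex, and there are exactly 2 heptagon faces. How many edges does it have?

Let x be the number of triangles; then F = 2 + x.
Edge–face incidences: 2E = 7·2 + 3·x = 14 + 3x.
Every vertex has degree 4, so 4V = 2E.
Euler: V − E + F = 2 ⇒ (2E)/4 − E + (2 + x) = 2.
Multiply by 8: 2·(2E) − 4·(2E) + 8·(2 + x) = 16, i.e. 16 + 8x − 2·(14 + 3x) = 16.
Collecting terms: 2x − 12 = 16, so 2x = 28, so x = 14.
Then 2E = 14 + 3·14 = 56, so E = 28, V = 2E/4 = 14, F = 2 + 14 = 16.

28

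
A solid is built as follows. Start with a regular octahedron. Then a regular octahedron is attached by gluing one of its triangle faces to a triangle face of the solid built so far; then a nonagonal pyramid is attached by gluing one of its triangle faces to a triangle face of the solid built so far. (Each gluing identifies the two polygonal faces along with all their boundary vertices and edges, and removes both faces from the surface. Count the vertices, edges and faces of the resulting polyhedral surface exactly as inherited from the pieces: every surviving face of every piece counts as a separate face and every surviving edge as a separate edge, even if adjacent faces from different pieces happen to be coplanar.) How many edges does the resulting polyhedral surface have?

A regular octahedron: V=6, E=12, F=8.
Attach a regular octahedron (V=6, E=12, F=8) along a 3-gon: merge 3 vertices and 3 edges, delete both glued faces → V=9, E=21, F=14.
Attach a nonagonal pyramid (V=10, E=18, F=10) along a 3-gon: merge 3 vertices and 3 edges, delete both glued faces → V=16, E=36, F=22.
Check: V − E + F = 16 − 36 + 22 = 2.

36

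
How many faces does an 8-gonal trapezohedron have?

16

The n-trapezohedron (dual of the n-antiprism) has V = 2·8 + 2 = 18, E = 4·8 = 32, F = 2·8 = 16.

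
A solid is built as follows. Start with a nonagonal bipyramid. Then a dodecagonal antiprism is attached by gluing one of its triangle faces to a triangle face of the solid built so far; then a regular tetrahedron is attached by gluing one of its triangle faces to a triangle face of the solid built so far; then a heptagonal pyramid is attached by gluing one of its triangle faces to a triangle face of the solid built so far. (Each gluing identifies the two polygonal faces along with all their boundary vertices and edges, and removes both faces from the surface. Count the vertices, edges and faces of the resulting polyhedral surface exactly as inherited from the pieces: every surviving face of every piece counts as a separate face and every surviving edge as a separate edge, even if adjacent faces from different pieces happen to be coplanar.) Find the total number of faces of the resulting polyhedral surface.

A nonagonal bipyramid: V=11, E=27, F=18.
Attach a dodecagonal antiprism (V=24, E=48, F=26) along a 3-gon: merge 3 vertices and 3 edges, delete both glued faces → V=32, E=72, F=42.
Attach a regular tetrahedron (V=4, E=6, F=4) along a 3-gon: merge 3 vertices and 3 edges, delete both glued faces → V=33, E=75, F=44.
Attach a heptagonal pyramid (V=8, E=14, F=8) along a 3-gon: merge 3 vertices and 3 edges, delete both glued faces → V=38, E=86, F=50.
Check: V − E + F = 38 − 86 + 50 = 2.

50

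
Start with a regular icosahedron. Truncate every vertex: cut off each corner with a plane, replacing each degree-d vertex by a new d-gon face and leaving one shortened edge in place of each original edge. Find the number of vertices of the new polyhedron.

The base solid has V = 12, E = 30, F = 20.
Truncation replaces each original edge-end by a new vertex, so V′ = 2E = 60.
Each original edge survives, and each old vertex of degree d contributes d new edges; summing degrees gives Σd = 2E, so E′ = E + 2E = 3E = 90.
Each original face survives and each original vertex becomes one new face: F′ = F + V = 32.

60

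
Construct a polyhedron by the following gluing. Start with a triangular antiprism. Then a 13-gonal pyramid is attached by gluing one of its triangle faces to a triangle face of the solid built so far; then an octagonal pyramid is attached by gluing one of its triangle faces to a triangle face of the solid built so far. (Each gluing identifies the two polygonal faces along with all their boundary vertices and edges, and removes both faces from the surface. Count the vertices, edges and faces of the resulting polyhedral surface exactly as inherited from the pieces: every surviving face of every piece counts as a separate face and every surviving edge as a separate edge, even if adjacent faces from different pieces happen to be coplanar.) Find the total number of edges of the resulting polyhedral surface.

A triangular antiprism: V=6, E=12, F=8.
Attach a 13-gonal pyramid (V=14, E=26, F=14) along a 3-gon: merge 3 vertices and 3 edges, delete both glued faces → V=17, E=35, F=20.
Attach an octagonal pyramid (V=9, E=16, F=9) along a 3-gon: merge 3 vertices and 3 edges, delete both glued faces → V=23, E=48, F=27.
Check: V − E + F = 23 − 48 + 27 = 2.

48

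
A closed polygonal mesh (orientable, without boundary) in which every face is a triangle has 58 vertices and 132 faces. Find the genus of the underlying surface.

Every face is a triangle, so 2E = 3·132 = 396, giving E = 198.
χ = V − E + F = 58 − 198 + 132 = -8.
For a closed orientable surface χ = 2 − 2g, so g = (2 − (-8))/2 = 5.

5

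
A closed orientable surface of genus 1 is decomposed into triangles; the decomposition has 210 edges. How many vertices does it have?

70

χ = 2 − 2·1 = 0, and every face is a triangle so 3F = 2E.
F = 2E/3 = 140. Then V = 0 + E − F = 0 + 210 − 140 = 70.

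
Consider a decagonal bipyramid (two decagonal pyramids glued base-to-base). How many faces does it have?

20

A bipyramid over an n-gon has 2n triangular faces and n + 2 vertices: V = 10 + 2 = 12, E = 3·10 = 30, F = 2·10 = 20.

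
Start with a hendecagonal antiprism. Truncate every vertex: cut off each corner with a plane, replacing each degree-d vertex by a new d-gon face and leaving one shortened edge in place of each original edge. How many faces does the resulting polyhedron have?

The base solid has V = 22, E = 44, F = 24.
Truncation replaces each original edge-end by a new vertex, so V′ = 2E = 88.
Each original edge survives, and each old vertex of degree d contributes d new edges; summing degrees gives Σd = 2E, so E′ = E + 2E = 3E = 132.
Each original face survives and each original vertex becomes one new face: F′ = F + V = 46.

46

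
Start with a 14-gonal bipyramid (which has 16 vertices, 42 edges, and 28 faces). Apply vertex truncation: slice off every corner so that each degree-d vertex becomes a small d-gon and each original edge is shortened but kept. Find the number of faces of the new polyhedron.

Truncation replaces each original edge-end by a new vertex, so V′ = 2E = 84.
Each original edge survives, and each old vertex of degree d contributes d new edges; summing degrees gives Σd = 2E, so E′ = E + 2E = 3E = 126.
Each original face survives and each original vertex becomes one new face: F′ = F + V = 44.

44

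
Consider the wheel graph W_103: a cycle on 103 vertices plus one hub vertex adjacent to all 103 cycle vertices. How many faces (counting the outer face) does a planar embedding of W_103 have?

104

W_103 has V = 103 + 1 = 104 vertices and E = 2·103 = 206 edges.
By Euler's formula F = 2 − V + E = 2 − 104 + 206 = 104.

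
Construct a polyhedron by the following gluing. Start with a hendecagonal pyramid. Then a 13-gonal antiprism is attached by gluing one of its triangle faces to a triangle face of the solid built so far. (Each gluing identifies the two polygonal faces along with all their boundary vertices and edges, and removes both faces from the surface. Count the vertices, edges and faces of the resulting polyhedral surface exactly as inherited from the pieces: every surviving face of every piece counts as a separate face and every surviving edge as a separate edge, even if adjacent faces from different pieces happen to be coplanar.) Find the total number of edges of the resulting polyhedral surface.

A hendecagonal pyramid: V=12, E=22, F=12.
Attach a 13-gonal antiprism (V=26, E=52, F=28) along a 3-gon: merge 3 vertices and 3 edges, delete both glued faces → V=35, E=71, F=38.
Check: V − E + F = 35 − 71 + 38 = 2.

71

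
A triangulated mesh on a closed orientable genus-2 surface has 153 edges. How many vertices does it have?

χ = 2 − 2·2 = -2, and every face is a triangle so 3F = 2E.
F = 2E/3 = 102. Then V = -2 + E − F = -2 + 153 − 102 = 49.

49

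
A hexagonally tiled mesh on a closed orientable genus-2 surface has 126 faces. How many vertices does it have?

250

χ = 2 − 2·2 = -2, and every face is a hexagon so 6F = 2E.
E = 6·126/2 = 378. Then V = -2 + E − F = -2 + 378 − 126 = 250.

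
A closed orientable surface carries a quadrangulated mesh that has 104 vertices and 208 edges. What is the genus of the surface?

Every face is a square and each edge borders two faces, so 4F = 2·208, giving F = 104.
χ = V − E + F = 104 − 208 + 104 = 0.
For a closed orientable surface χ = 2 − 2g, so g = (2 − (0))/2 = 1.

1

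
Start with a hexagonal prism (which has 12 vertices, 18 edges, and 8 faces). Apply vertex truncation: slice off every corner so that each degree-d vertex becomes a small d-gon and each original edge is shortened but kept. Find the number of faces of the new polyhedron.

Truncation replaces each original edge-end by a new vertex, so V′ = 2E = 36.
Each original edge survives, and each old vertex of degree d contributes d new edges; summing degrees gives Σd = 2E, so E′ = E + 2E = 3E = 54.
Each original face survives and each original vertex becomes one new face: F′ = F + V = 20.

20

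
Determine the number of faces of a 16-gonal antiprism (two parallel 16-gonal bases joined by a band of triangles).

An antiprism on an n-gon has two n-gon caps and 2n triangles: V = 2·16 = 32, E = 4·16 = 64, F = 2·16 + 2 = 34.

34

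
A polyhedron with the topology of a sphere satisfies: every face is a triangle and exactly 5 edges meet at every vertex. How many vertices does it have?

12

Each face has 3 edges and each edge borders two faces, so 2E = 3F.
Each vertex has degree 5, so 5V = 2E and hence V = 3F/5.
Euler: V − E + F = 2 ⇒ (3F/5) − (3F/2) + F = 2.
Multiply by 10: (6 − 15 + 10)F = 20, i.e. 1F = 20.
So F = 20, E = 3·20/2 = 30, V = 3·20/5 = 12.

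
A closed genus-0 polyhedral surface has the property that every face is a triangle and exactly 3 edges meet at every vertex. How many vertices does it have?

Each face has 3 edges and each edge borders two faces, so 2E = 3F.
Each vertex has degree 3, so 3V = 2E and hence V = 3F/3.
Euler: V − E + F = 2 ⇒ (3F/3) − (3F/2) + F = 2.
Multiply by 6: (6 − 9 + 6)F = 12, i.e. 3F = 12.
So F = 4, E = 3·4/2 = 6, V = 3·4/3 = 4.

4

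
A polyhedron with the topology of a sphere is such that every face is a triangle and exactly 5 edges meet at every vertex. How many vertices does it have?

12

Each face has 3 edges and each edge borders two faces, so 2E = 3F.
Each vertex has degree 5, so 5V = 2E and hence V = 3F/5.
Euler: V − E + F = 2 ⇒ (3F/5) − (3F/2) + F = 2.
Multiply by 10: (6 − 15 + 10)F = 20, i.e. 1F = 20.
So F = 20, E = 3·20/2 = 30, V = 3·20/5 = 12.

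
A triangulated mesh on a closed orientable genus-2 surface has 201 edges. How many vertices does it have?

χ = 2 − 2·2 = -2, and every face is a triangle so 3F = 2E.
F = 2E/3 = 134. Then V = -2 + E − F = -2 + 201 − 134 = 65.

65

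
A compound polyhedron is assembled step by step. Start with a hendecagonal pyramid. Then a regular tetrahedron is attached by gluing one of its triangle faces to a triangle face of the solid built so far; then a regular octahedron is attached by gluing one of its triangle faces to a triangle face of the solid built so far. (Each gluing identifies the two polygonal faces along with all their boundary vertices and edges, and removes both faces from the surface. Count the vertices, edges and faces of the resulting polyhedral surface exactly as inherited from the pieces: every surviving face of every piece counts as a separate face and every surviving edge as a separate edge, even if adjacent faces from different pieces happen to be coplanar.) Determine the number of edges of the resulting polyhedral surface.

34

A hendecagonal pyramid: V=12, E=22, F=12.
Attach a regular tetrahedron (V=4, E=6, F=4) along a 3-gon: merge 3 vertices and 3 edges, delete both glued faces → V=13, E=25, F=14.
Attach a regular octahedron (V=6, E=12, F=8) along a 3-gon: merge 3 vertices and 3 edges, delete both glued faces → V=16, E=34, F=20.
Check: V − E + F = 16 − 34 + 20 = 2.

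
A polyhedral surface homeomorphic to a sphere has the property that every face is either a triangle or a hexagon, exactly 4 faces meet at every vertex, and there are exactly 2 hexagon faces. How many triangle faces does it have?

Let x be the number of triangles; then F = 2 + x.
Edge–face incidences: 2E = 6·2 + 3·x = 12 + 3x.
Every vertex has degree 4, so 4V = 2E.
Euler: V − E + F = 2 ⇒ (2E)/4 − E + (2 + x) = 2.
Multiply by 8: 2·(2E) − 4·(2E) + 8·(2 + x) = 16, i.e. 16 + 8x − 2·(12 + 3x) = 16.
Collecting terms: 2x − 8 = 16, so 2x = 24, so x = 12.
Then 2E = 12 + 3·12 = 48, so E = 24, V = 2E/4 = 12, F = 2 + 12 = 14.

12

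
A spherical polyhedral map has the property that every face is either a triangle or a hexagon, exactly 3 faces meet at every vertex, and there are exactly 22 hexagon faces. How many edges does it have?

72

Let x be the number of triangles; then F = 22 + x.
Edge–face incidences: 2E = 6·22 + 3·x = 132 + 3x.
Every vertex has degree 3, so 3V = 2E.
Euler: V − E + F = 2 ⇒ (2E)/3 − E + (22 + x) = 2.
Multiply by 6: 2·(2E) − 3·(2E) + 6·(22 + x) = 12, i.e. 132 + 6x − (132 + 3x) = 12.
Collecting terms: 3x = 12, so x = 4.
Then 2E = 132 + 3·4 = 144, so E = 72, V = 2E/3 = 48, F = 22 + 4 = 26.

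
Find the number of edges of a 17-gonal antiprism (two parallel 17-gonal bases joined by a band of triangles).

An antiprism on an n-gon has two n-gon caps and 2n triangles: V = 2·17 = 34, E = 4·17 = 68, F = 2·17 + 2 = 36.

68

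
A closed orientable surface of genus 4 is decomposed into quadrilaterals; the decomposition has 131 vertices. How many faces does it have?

137

χ = 2 − 2·4 = -6, and every face is a square so 4F = 2E.
V − E + F = -6 with E = 4F/2 gives 131 − (4/2 − 1)·F = -6, so F = 137 and E = 274.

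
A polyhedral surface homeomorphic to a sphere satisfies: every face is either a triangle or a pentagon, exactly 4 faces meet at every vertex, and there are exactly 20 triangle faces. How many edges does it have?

60

Let x be the number of pentagons; then F = 20 + x.
Edge–face incidences: 2E = 3·20 + 5·x = 60 + 5x.
Every vertex has degree 4, so 4V = 2E.
Euler: V − E + F = 2 ⇒ (2E)/4 − E + (20 + x) = 2.
Multiply by 8: 2·(2E) − 4·(2E) + 8·(20 + x) = 16, i.e. 160 + 8x − 2·(60 + 5x) = 16.
Collecting terms: −2x + 40 = 16, so −2x = −24, so x = 12.
Then 2E = 60 + 5·12 = 120, so E = 60, V = 2E/4 = 30, F = 20 + 12 = 32.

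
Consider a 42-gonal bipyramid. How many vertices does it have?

A bipyramid over an n-gon has 2n triangular faces and n + 2 vertices: V = 42 + 2 = 44, E = 3·42 = 126, F = 2·42 = 84.

44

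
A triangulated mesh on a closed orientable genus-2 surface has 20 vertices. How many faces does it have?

χ = 2 − 2·2 = -2, and every face is a triangle so 3F = 2E.
V − E + F = -2 with E = 3F/2 gives 20 − (3/2 − 1)·F = -2, so F = 44 and E = 66.

44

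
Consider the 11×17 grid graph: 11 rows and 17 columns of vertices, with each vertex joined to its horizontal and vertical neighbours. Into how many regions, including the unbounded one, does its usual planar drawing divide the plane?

161

The grid has V = 11·17 = 187 vertices and E = 11·16 + 17·10 = 346 edges.
F = 2 − V + E = 2 − 187 + 346 = 161.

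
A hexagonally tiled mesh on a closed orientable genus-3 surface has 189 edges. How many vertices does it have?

χ = 2 − 2·3 = -4, and every face is a hexagon so 6F = 2E.
F = 2E/6 = 63. Then V = -4 + E − F = -4 + 189 − 63 = 122.

122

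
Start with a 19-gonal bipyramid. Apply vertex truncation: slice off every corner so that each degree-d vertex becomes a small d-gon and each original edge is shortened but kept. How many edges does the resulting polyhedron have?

The base solid has V = 21, E = 57, F = 38.
Truncation replaces each original edge-end by a new vertex, so V′ = 2E = 114.
Each original edge survives, and each old vertex of degree d contributes d new edges; summing degrees gives Σd = 2E, so E′ = E + 2E = 3E = 171.
Each original face survives and each original vertex becomes one new face: F′ = F + V = 59.

171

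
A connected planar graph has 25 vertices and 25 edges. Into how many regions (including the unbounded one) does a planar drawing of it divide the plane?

2

Euler's formula for a connected plane graph: V − E + F = 2, so F = 2 − 25 + 25 = 2.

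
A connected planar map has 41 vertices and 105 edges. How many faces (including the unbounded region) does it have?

Euler's formula for a connected plane graph: V − E + F = 2, so F = 2 − 41 + 105 = 66.

66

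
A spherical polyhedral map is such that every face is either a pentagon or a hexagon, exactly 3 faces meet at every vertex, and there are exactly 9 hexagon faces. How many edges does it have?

57

Let x be the number of pentagons; then F = 9 + x.
Edge–face incidences: 2E = 6·9 + 5·x = 54 + 5x.
Every vertex has degree 3, so 3V = 2E.
Euler: V − E + F = 2 ⇒ (2E)/3 − E + (9 + x) = 2.
Multiply by 6: 2·(2E) − 3·(2E) + 6·(9 + x) = 12, i.e. 54 + 6x − (54 + 5x) = 12.
Collecting terms: x = 12.
Then 2E = 54 + 5·12 = 114, so E = 57, V = 2E/3 = 38, F = 9 + 12 = 21.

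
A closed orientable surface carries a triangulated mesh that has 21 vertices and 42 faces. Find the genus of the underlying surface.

1

Every face is a triangle, so 2E = 3·42 = 126, giving E = 63.
χ = V − E + F = 21 − 63 + 42 = 0.
For a closed orientable surface χ = 2 − 2g, so g = (2 − (0))/2 = 1.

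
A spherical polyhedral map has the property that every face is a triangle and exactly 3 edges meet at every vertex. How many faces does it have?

4

Each face has 3 edges and each edge borders two faces, so 2E = 3F.
Each vertex has degree 3, so 3V = 2E and hence V = 3F/3.
Euler: V − E + F = 2 ⇒ (3F/3) − (3F/2) + F = 2.
Multiply by 6: (6 − 9 + 6)F = 12, i.e. 3F = 12.
So F = 4, E = 3·4/2 = 6, V = 3·4/3 = 4.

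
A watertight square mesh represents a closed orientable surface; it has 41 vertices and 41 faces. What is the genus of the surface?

Every face is a square, so 2E = 4·41 = 164, giving E = 82.
χ = V − E + F = 41 − 82 + 41 = 0.
For a closed orientable surface χ = 2 − 2g, so g = (2 − (0))/2 = 1.

1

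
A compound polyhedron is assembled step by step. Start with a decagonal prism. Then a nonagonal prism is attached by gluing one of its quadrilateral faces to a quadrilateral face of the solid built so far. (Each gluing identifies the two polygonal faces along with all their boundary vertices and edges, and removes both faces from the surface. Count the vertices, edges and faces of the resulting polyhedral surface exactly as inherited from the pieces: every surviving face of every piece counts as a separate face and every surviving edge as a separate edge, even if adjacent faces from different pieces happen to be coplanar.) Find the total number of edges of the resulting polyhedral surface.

A decagonal prism: V=20, E=30, F=12.
Attach a nonagonal prism (V=18, E=27, F=11) along a 4-gon: merge 4 vertices and 4 edges, delete both glued faces → V=34, E=53, F=21.
Check: V − E + F = 34 − 53 + 21 = 2.

53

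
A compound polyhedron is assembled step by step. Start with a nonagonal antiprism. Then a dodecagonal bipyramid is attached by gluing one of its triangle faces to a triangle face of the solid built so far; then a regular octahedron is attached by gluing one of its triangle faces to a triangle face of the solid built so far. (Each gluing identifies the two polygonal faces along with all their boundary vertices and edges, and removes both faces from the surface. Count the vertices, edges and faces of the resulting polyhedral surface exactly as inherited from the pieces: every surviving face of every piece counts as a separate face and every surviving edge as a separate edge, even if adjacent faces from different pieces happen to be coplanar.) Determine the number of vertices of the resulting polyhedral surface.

32

A nonagonal antiprism: V=18, E=36, F=20.
Attach a dodecagonal bipyramid (V=14, E=36, F=24) along a 3-gon: merge 3 vertices and 3 edges, delete both glued faces → V=29, E=69, F=42.
Attach a regular octahedron (V=6, E=12, F=8) along a 3-gon: merge 3 vertices and 3 edges, delete both glued faces → V=32, E=78, F=48.
Check: V − E + F = 32 − 78 + 48 = 2.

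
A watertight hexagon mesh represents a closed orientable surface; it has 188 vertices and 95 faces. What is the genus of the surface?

2

Every face is a hexagon, so 2E = 6·95 = 570, giving E = 285.
χ = V − E + F = 188 − 285 + 95 = -2.
For a closed orientable surface χ = 2 − 2g, so g = (2 − (-2))/2 = 2.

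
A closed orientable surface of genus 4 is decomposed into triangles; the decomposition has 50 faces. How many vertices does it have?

χ = 2 − 2·4 = -6, and every face is a triangle so 3F = 2E.
E = 3·50/2 = 75. Then V = -6 + E − F = -6 + 75 − 50 = 19.

19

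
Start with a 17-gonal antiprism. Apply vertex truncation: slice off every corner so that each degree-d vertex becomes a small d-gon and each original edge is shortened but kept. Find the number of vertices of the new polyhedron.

The base solid has V = 34, E = 68, F = 36.
Truncation replaces each original edge-end by a new vertex, so V′ = 2E = 136.
Each original edge survives, and each old vertex of degree d contributes d new edges; summing degrees gives Σd = 2E, so E′ = E + 2E = 3E = 204.
Each original face survives and each original vertex becomes one new face: F′ = F + V = 70.

136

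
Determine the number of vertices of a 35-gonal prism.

70

A prism on an n-gon has two n-gon bases and n rectangular sides: V = 2·35 = 70, E = 3·35 = 105, F = 35 + 2 = 37.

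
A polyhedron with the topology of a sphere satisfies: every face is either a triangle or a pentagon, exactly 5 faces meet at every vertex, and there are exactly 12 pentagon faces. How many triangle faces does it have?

Let x be the number of triangles; then F = 12 + x.
Edge–face incidences: 2E = 5·12 + 3·x = 60 + 3x.
Every vertex has degree 5, so 5V = 2E.
Euler: V − E + F = 2 ⇒ (2E)/5 − E + (12 + x) = 2.
Multiply by 10: 2·(2E) − 5·(2E) + 10·(12 + x) = 20, i.e. 120 + 10x − 3·(60 + 3x) = 20.
Collecting terms: x − 60 = 20, so x = 80.
Then 2E = 60 + 3·80 = 300, so E = 150, V = 2E/5 = 60, F = 12 + 80 = 92.

80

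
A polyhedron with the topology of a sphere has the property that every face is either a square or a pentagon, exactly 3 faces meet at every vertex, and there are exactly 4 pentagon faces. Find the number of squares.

4

Let x be the number of squares; then F = 4 + x.
Edge–face incidences: 2E = 5·4 + 4·x = 20 + 4x.
Every vertex has degree 3, so 3V = 2E.
Euler: V − E + F = 2 ⇒ (2E)/3 − E + (4 + x) = 2.
Multiply by 6: 2·(2E) − 3·(2E) + 6·(4 + x) = 12, i.e. 24 + 6x − (20 + 4x) = 12.
Collecting terms: 2x + 4 = 12, so 2x = 8, so x = 4.
Then 2E = 20 + 4·4 = 36, so E = 18, V = 2E/3 = 12, F = 4 + 4 = 8.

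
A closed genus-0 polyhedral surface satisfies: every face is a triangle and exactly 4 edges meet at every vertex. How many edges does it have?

Each face has 3 edges and each edge borders two faces, so 2E = 3F.
Each vertex has degree 4, so 4V = 2E and hence V = 3F/4.
Euler: V − E + F = 2 ⇒ (3F/4) − (3F/2) + F = 2.
Multiply by 8: (6 − 12 + 8)F = 16, i.e. 2F = 16.
So F = 8, E = 3·8/2 = 12, V = 3·8/4 = 6.

12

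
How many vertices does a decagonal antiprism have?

20

An antiprism on an n-gon has two n-gon caps and 2n triangles: V = 2·10 = 20, E = 4·10 = 40, F = 2·10 + 2 = 22.
Check: V − E + F = 20 − 40 + 22 = 2.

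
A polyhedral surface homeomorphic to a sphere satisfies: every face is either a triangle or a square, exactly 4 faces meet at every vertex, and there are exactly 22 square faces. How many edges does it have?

Let x be the number of triangles; then F = 22 + x.
Edge–face incidences: 2E = 4·22 + 3·x = 88 + 3x.
Every vertex has degree 4, so 4V = 2E.
Euler: V − E + F = 2 ⇒ (2E)/4 − E + (22 + x) = 2.
Multiply by 8: 2·(2E) − 4·(2E) + 8·(22 + x) = 16, i.e. 176 + 8x − 2·(88 + 3x) = 16.
Collecting terms: 2x = 16, so x = 8.
Then 2E = 88 + 3·8 = 112, so E = 56, V = 2E/4 = 28, F = 22 + 8 = 30.

56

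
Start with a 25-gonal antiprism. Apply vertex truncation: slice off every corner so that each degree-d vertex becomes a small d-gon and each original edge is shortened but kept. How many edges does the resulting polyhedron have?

The base solid has V = 50, E = 100, F = 52.
Truncation replaces each original edge-end by a new vertex, so V′ = 2E = 200.
Each original edge survives, and each old vertex of degree d contributes d new edges; summing degrees gives Σd = 2E, so E′ = E + 2E = 3E = 300.
Each original face survives and each original vertex becomes one new face: F′ = F + V = 102.

300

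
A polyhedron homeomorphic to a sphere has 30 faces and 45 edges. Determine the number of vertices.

Here V − E + F = 2.
V = 2 + E − F = 2 + 45 − 30 = 17.

17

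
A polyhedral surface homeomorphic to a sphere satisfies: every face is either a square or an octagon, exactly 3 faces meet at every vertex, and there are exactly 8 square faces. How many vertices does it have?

Let x be the number of octagons; then F = 8 + x.
Edge–face incidences: 2E = 4·8 + 8·x = 32 + 8x.
Every vertex has degree 3, so 3V = 2E.
Euler: V − E + F = 2 ⇒ (2E)/3 − E + (8 + x) = 2.
Multiply by 6: 2·(2E) − 3·(2E) + 6·(8 + x) = 12, i.e. 48 + 6x − (32 + 8x) = 12.
Collecting terms: −2x + 16 = 12, so −2x = −4, so x = 2.
Then 2E = 32 + 8·2 = 48, so E = 24, V = 2E/3 = 16, F = 8 + 2 = 10.

16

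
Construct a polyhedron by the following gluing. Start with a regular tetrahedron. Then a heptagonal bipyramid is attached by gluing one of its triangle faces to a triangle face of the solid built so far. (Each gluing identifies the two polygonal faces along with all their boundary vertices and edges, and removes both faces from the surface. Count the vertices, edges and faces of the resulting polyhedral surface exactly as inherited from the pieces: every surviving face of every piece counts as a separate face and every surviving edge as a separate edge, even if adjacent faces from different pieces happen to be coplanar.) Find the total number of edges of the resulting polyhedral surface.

24

A regular tetrahedron: V=4, E=6, F=4.
Attach a heptagonal bipyramid (V=9, E=21, F=14) along a 3-gon: merge 3 vertices and 3 edges, delete both glued faces → V=10, E=24, F=16.
Check: V − E + F = 10 − 24 + 16 = 2.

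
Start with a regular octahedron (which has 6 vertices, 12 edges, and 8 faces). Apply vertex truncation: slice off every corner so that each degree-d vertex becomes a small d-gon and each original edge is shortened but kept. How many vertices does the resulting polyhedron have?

24

Truncation replaces each original edge-end by a new vertex, so V′ = 2E = 24.
Each original edge survives, and each old vertex of degree d contributes d new edges; summing degrees gives Σd = 2E, so E′ = E + 2E = 3E = 36.
Each original face survives and each original vertex becomes one new face: F′ = F + V = 14.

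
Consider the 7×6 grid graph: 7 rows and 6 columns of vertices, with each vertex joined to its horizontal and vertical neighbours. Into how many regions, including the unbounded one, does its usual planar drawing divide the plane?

31

The grid has V = 7·6 = 42 vertices and E = 7·5 + 6·6 = 71 edges.
F = 2 − V + E = 2 − 42 + 71 = 31.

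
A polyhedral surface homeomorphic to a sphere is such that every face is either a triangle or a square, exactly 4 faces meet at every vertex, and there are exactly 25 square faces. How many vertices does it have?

Let x be the number of triangles; then F = 25 + x.
Edge–face incidences: 2E = 4·25 + 3·x = 100 + 3x.
Every vertex has degree 4, so 4V = 2E.
Euler: V − E + F = 2 ⇒ (2E)/4 − E + (25 + x) = 2.
Multiply by 8: 2·(2E) − 4·(2E) + 8·(25 + x) = 16, i.e. 200 + 8x − 2·(100 + 3x) = 16.
Collecting terms: 2x = 16, so x = 8.
Then 2E = 100 + 3·8 = 124, so E = 62, V = 2E/4 = 31, F = 25 + 8 = 33.

31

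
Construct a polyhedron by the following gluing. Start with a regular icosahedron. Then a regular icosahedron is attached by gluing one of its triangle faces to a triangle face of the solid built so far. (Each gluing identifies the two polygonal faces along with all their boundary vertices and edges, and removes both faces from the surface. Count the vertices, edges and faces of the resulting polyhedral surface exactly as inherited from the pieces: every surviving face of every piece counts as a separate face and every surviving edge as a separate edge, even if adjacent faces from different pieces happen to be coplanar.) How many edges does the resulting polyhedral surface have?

57

A regular icosahedron: V=12, E=30, F=20.
Attach a regular icosahedron (V=12, E=30, F=20) along a 3-gon: merge 3 vertices and 3 edges, delete both glued faces → V=21, E=57, F=38.
Check: V − E + F = 21 − 57 + 38 = 2.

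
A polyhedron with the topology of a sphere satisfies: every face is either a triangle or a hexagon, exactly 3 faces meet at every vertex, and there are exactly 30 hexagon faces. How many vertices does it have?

Let x be the number of triangles; then F = 30 + x.
Edge–face incidences: 2E = 6·30 + 3·x = 180 + 3x.
Every vertex has degree 3, so 3V = 2E.
Euler: V − E + F = 2 ⇒ (2E)/3 − E + (30 + x) = 2.
Multiply by 6: 2·(2E) − 3·(2E) + 6·(30 + x) = 12, i.e. 180 + 6x − (180 + 3x) = 12.
Collecting terms: 3x = 12, so x = 4.
Then 2E = 180 + 3·4 = 192, so E = 96, V = 2E/3 = 64, F = 30 + 4 = 34.

64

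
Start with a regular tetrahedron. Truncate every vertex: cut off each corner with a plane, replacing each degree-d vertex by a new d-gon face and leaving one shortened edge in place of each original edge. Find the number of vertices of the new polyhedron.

12

The base solid has V = 4, E = 6, F = 4.
Truncation replaces each original edge-end by a new vertex, so V′ = 2E = 12.
Each original edge survives, and each old vertex of degree d contributes d new edges; summing degrees gives Σd = 2E, so E′ = E + 2E = 3E = 18.
Each original face survives and each original vertex becomes one new face: F′ = F + V = 8.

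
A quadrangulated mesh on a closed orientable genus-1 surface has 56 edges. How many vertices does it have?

28

χ = 2 − 2·1 = 0, and every face is a square so 4F = 2E.
F = 2E/4 = 28. Then V = 0 + E − F = 0 + 56 − 28 = 28.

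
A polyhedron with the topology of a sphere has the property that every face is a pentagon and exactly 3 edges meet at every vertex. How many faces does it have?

Each face has 5 edges and each edge borders two faces, so 2E = 5F.
Each vertex has degree 3, so 3V = 2E and hence V = 5F/3.
Euler: V − E + F = 2 ⇒ (5F/3) − (5F/2) + F = 2.
Multiply by 6: (10 − 15 + 6)F = 12, i.e. 1F = 12.
So F = 12, E = 5·12/2 = 30, V = 5·12/3 = 20.

12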